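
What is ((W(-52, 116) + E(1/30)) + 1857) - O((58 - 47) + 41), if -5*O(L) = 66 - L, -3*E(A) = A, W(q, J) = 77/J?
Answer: 9711563/5220 ≈ 1860.5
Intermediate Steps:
E(A) = -A/3
O(L) = -66/5 + L/5 (O(L) = -(66 - L)/5 = -66/5 + L/5)
((W(-52, 116) + E(1/30)) + 1857) - O((58 - 47) + 41) = ((77/116 - ⅓/30) + 1857) - (-66/5 + ((58 - 47) + 41)/5) = ((77*(1/116) - ⅓*1/30) + 1857) - (-66/5 + (11 + 41)/5) = ((77/116 - 1/90) + 1857) - (-66/5 + (⅕)*52) = (3407/5220 + 1857) - (-66/5 + 52/5) = 9696947/5220 - 1*(-14/5) = 9696947/5220 + 14/5 = 9711563/5220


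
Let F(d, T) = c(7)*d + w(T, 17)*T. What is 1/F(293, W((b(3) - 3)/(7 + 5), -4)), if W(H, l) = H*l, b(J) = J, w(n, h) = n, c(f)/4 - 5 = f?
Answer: 1/14064 ≈ 7.1104e-5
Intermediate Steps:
c(f) = 20 + 4*f
F(d, T) = T² + 48*d (F(d, T) = (20 + 4*7)*d + T*T = (20 + 28)*d + T² = 48*d + T² = T² + 48*d)
1/F(293, W((b(3) - 3)/(7 + 5), -4)) = 1/((((3 - 3)/(7 + 5))*(-4))² + 48*293) = 1/(((0/12)*(-4))² + 14064) = 1/(((0*(1/12))*(-4))² + 14064) = 1/((0*(-4))² + 14064) = 1/(0² + 14064) = 1/(0 + 14064) = 1/14064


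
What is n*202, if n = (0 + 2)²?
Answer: 808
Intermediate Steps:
n = 4 (n = 2² = 4)
n*202 = 4*202 = 808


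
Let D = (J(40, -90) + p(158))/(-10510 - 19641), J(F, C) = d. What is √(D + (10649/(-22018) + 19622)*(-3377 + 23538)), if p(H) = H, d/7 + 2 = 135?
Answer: √1440848909141755163933370/60351338 ≈ 19889.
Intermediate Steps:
d = 931 (d = -14 + 7*135 = -14 + 945 = 931)
J(F, C) = 931
D = -99/2741 (D = (931 + 158)/(-10510 - 19641) = 1089/(-30151) = 1089*(-1/30151) = -99/2741 ≈ -0.036118)
√(D + (10649/(-22018) + 19622)*(-3377 + 23538)) = √(-99/2741 + (10649/(-22018) + 19622)*(-3377 + 23538)) = √(-99/2741 + (10649*(-1/22018) + 19622)*20161) = √(-99/2741 + (-10649/22018 + 19622)*20161) = √(-99/2741 + (432026547/22018)*20161) = √(-99/2741 + 8710087214067/22018) = √(23874349051577865/60351338) = √1440848909141755163933370/60351338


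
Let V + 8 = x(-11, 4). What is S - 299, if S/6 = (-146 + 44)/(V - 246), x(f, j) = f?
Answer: -78623/265 ≈ -296.69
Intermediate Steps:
V = -19 (V = -8 - 11 = -19)
S = 612/265 (S = 6*((-146 + 44)/(-19 - 246)) = 6*(-102/(-265)) = 6*(-102*(-1/265)) = 6*(102/265) = 612/265 ≈ 2.3094)
S - 299 = 612/265 - 299 = -78623/265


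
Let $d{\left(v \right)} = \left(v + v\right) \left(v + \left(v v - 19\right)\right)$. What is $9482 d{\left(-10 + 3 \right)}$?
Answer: $-3053204$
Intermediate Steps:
$d{\left(v \right)} = 2 v \left(-19 + v + v^{2}\right)$ ($d{\left(v \right)} = 2 v \left(v + \left(v^{2} - 19\right)\right) = 2 v \left(v + \left(-19 + v^{2}\right)\right) = 2 v \left(-19 + v + v^{2}\right)$)
$9482 d{\left(-10 + 3 \right)} = 9482 \cdot 2 \left(-10 + 3\right) \left(-19 + \left(-10 + 3\right) + \left(-10 + 3\right)^{2}\right) = 9482 \cdot 2 \left(-7\right) \left(-19 - 7 + \left(-7\right)^{2}\right) = 9482 \cdot 2 \left(-7\right) \left(-19 - 7 + 49\right) = 9482 \cdot 2 \left(-7\right) 23 = 9482 \left(-322\right) = -3053204$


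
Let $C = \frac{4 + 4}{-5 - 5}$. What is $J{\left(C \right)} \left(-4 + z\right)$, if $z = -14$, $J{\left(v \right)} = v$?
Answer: $\frac{72}{5} \approx 14.4$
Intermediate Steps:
$C = - \frac{4}{5}$ ($C = \frac{8}{-10} = 8 \left(- \frac{1}{10}\right) = - \frac{4}{5} \approx -0.8$)
$J{\left(C \right)} \left(-4 + z\right) = - \frac{4 \left(-4 - 14\right)}{5} = \left(- \frac{4}{5}\right) \left(-18\right) = \frac{72}{5}$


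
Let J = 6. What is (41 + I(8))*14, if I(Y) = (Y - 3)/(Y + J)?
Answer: 579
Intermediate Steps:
I(Y) = (-3 + Y)/(6 + Y) (I(Y) = (Y - 3)/(Y + 6) = (-3 + Y)/(6 + Y))
(41 + I(8))*14 = (41 + (-3 + 8)/(6 + 8))*14 = (41 + 5/14)*14 = (579/14)*14 = 579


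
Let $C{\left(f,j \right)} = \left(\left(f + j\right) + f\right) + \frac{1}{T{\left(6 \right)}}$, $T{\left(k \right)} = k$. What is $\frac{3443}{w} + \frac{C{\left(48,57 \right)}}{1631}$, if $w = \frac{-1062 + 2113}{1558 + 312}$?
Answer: $\frac{63007246129}{10285086} \approx 6126.1$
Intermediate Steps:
$w = \frac{1051}{1870} \approx 0.56203$
$C{\left(f,j \right)} = \frac{1}{6} + j + 2 f$ ($C{\left(f,j \right)} = \left(\left(f + j\right) + f\right) + \frac{1}{6} = \left(j + 2 f\right) + \frac{1}{6} = \frac{1}{6} + j + 2 f$)
$\frac{3443}{w} + \frac{C{\left(48,57 \right)}}{1631} = \frac{3443}{\frac{1051}{1870}} + \frac{\frac{1}{6} + 57 + 2 \cdot 48}{1631} = 3443 \cdot \frac{1870}{1051} + \left(\frac{1}{6} + 57 + 96\right) \frac{1}{1631} = \frac{6438410}{1051} + \frac{919}{6} \cdot \frac{1}{1631} = \frac{6438410}{1051} + \frac{919}{9786} = \frac{63007246129}{10285086}$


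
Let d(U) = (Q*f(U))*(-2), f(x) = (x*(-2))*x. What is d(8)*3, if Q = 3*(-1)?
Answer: -2304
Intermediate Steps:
Q = -3
f(x) = -2*x² (f(x) = (-2*x)*x = -2*x²)
d(U) = -12*U² (d(U) = -(-6)*U²*(-2) = (6*U²)*(-2) = -12*U²)
d(8)*3 = -12*8²*3 = -12*64*3 = -768*3 = -2304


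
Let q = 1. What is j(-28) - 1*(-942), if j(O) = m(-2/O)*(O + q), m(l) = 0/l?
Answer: 942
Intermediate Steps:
m(l) = 0
j(O) = 0 (j(O) = 0*(O + 1) = 0*(1 + O) = 0)
j(-28) - 1*(-942) = 0 - 1*(-942) = 0 + 942 = 942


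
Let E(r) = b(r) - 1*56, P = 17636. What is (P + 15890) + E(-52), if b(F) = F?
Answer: 33418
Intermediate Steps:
E(r) = -56 + r (E(r) = r - 1*56 = r - 56 = -56 + r)
(P + 15890) + E(-52) = (17636 + 15890) + (-56 - 52) = 33526 - 108 = 33418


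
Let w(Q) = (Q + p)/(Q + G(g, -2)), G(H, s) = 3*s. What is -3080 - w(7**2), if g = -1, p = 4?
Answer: -132493/43 ≈ -3081.2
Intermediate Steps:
w(Q) = (4 + Q)/(-6 + Q) (w(Q) = (Q + 4)/(Q + 3*(-2)) = (4 + Q)/(Q - 6) = (4 + Q)/(-6 + Q))
-3080 - w(7**2) = -3080 - (4 + 7**2)/(-6 + 7**2) = -3080 - (4 + 49)/(-6 + 49) = -3080 - 53/43 = -132493/43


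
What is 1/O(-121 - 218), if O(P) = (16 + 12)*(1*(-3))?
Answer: -1/84 ≈ -0.011905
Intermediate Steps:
O(P) = -84 (O(P) = 28*(-3) = -84)
1/O(-121 - 218) = 1/(-84) = -1/84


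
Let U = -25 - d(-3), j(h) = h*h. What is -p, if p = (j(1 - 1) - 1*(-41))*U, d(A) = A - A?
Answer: 1025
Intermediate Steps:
j(h) = h²
d(A) = 0
U = -25 (U = -25 - 1*0 = -25 + 0 = -25)
p = -1025 (p = ((1 - 1)² - 1*(-41))*(-25) = (0² + 41)*(-25) = (0 + 41)*(-25) = 41*(-25) = -1025)
-p = -1*(-1025) = 1025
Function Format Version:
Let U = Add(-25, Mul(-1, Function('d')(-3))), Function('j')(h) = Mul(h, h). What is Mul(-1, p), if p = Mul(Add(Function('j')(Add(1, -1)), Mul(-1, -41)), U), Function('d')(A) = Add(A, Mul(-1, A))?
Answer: 1025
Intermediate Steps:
Function('j')(h) = Pow(h, 2)
Function('d')(A) = 0
U = -25 (U = Add(-25, Mul(-1, 0)) = Add(-25, 0) = -25)
p = -1025 (p = Mul(Add(Pow(Add(1, -1), 2), Mul(-1, -41)), -25) = Mul(Add(Pow(0, 2), 41), -25) = Mul(Add(0, 41), -25) = Mul(41, -25) = -1025)
Mul(-1, p) = Mul(-1, -1025) = 1025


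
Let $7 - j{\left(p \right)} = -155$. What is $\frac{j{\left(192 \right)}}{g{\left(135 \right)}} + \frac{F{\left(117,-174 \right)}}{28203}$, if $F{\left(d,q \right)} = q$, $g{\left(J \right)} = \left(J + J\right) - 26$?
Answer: $\frac{754405}{1146922} \approx 0.65776$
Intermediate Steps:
$g{\left(J \right)} = -26 + 2 J$ ($g{\left(J \right)} = 2 J - 26 = -26 + 2 J$)
$j{\left(p \right)} = 162$ ($j{\left(p \right)} = 7 - -155 = 7 + 155 = 162$)
$\frac{j{\left(192 \right)}}{g{\left(135 \right)}} + \frac{F{\left(117,-174 \right)}}{28203} = \frac{162}{-26 + 2 \cdot 135} - \frac{174}{28203} = \frac{162}{-26 + 270} - \frac{58}{9401} = \frac{162}{244} - \frac{58}{9401} = 162 \cdot \frac{1}{244} - \frac{58}{9401} = \frac{81}{122} - \frac{58}{9401} = \frac{754405}{1146922}$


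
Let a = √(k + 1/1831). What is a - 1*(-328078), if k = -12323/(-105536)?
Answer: 328078 + √68444788425731/24154552 ≈ 3.2808e+5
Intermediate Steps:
k = 12323/105536 (k = -12323*(-1/105536) = 12323/105536 ≈ 0.11677)
a = √68444788425731/24154552 (a = √(12323/105536 + 1/1831) = √(22668949/193236416) = √68444788425731/24154552 ≈ 0.34251)
a - 1*(-328078) = √68444788425731/24154552 - 1*(-328078) = √68444788425731/24154552 + 328078 = 328078 + √68444788425731/24154552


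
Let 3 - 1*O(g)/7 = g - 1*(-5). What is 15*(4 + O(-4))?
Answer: 270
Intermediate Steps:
O(g) = -14 - 7*g (O(g) = 21 - 7*(g - 1*(-5)) = 21 - 7*(g + 5) = 21 - 7*(5 + g) = 21 + (-35 - 7*g) = -14 - 7*g)
15*(4 + O(-4)) = 15*(4 + (-14 - 7*(-4))) = 15*(4 + (-14 + 28)) = 15*(4 + 14) = 15*18 = 270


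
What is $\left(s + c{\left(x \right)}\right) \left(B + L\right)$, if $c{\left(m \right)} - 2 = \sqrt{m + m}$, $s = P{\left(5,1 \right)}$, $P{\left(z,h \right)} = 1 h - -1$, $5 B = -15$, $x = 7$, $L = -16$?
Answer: $-76 - 19 \sqrt{14} \approx -147.09$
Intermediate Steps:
$B = -3$ ($B = \frac{1}{5} \left(-15\right) = -3$)
$P{\left(z,h \right)} = 1 + h$ ($P{\left(z,h \right)} = h + 1 = 1 + h$)
$s = 2$ ($s = 1 + 1 = 2$)
$c{\left(m \right)} = 2 + \sqrt{2} \sqrt{m}$ ($c{\left(m \right)} = 2 + \sqrt{m + m} = 2 + \sqrt{2 m} = 2 + \sqrt{2} \sqrt{m}$)
$\left(s + c{\left(x \right)}\right) \left(B + L\right) = \left(2 + \left(2 + \sqrt{2} \sqrt{7}\right)\right) \left(-3 - 16\right) = \left(2 + \left(2 + \sqrt{14}\right)\right) \left(-19\right) = \left(4 + \sqrt{14}\right) \left(-19\right) = -76 - 19 \sqrt{14}$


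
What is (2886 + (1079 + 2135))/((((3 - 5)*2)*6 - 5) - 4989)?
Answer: -3050/2509 ≈ -1.2156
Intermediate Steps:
(2886 + (1079 + 2135))/((((3 - 5)*2)*6 - 5) - 4989) = (2886 + 3214)/((-2*2*6 - 5) - 4989) = 6100/((-4*6 - 5) - 4989) = 6100/((-24 - 5) - 4989) = 6100/(-29 - 4989) = 6100/(-5018) = 6100*(-1/5018) = -3050/2509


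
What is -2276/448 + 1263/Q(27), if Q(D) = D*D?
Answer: -91115/27216 ≈ -3.3478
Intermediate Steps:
Q(D) = D²
-2276/448 + 1263/Q(27) = -2276/448 + 1263/(27²) = -2276*1/448 + 1263/729 = -569/112 + 1263*(1/729) = -569/112 + 421/243 = -91115/27216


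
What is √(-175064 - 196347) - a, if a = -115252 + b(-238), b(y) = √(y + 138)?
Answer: 115252 - 10*I + I*√371411 ≈ 1.1525e+5 + 599.43*I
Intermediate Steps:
b(y) = √(138 + y)
a = -115252 + 10*I (a = -115252 + √(138 - 238) = -115252 + √(-100) = -115252 + 10*I ≈ -1.1525e+5 + 10.0*I)
√(-175064 - 196347) - a = √(-175064 - 196347) - (-115252 + 10*I) = √(-371411) + (115252 - 10*I) = I*√371411 + (115252 - 10*I) = 115252 - 10*I + I*√371411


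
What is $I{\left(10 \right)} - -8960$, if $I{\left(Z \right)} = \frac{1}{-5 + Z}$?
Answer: $\frac{44801}{5} \approx 8960.2$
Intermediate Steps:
$I{\left(10 \right)} - -8960 = \frac{1}{-5 + 10} - -8960 = \frac{1}{5} + 8960 = \frac{44801}{5}$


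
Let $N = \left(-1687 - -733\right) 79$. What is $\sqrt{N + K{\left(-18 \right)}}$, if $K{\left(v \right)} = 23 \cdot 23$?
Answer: $i \sqrt{74837} \approx 273.56 i$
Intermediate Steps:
$N = -75366$ ($N = \left(-1687 + 733\right) 79 = \left(-954\right) 79 = -75366$)
$K{\left(v \right)} = 529$
$\sqrt{N + K{\left(-18 \right)}} = \sqrt{-75366 + 529} = \sqrt{-74837} = i \sqrt{74837}$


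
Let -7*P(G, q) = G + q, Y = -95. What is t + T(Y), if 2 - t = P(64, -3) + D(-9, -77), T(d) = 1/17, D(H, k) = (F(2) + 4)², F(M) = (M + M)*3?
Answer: -29182/119 ≈ -245.23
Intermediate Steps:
F(M) = 6*M (F(M) = (2*M)*3 = 6*M)
D(H, k) = 256 (D(H, k) = (6*2 + 4)² = (12 + 4)² = 16² = 256)
P(G, q) = -G/7 - q/7 (P(G, q) = -(G + q)/7 = -G/7 - q/7)
T(d) = 1/17
t = -1717/7 (t = 2 - ((-⅐*64 - ⅐*(-3)) + 256) = 2 - ((-64/7 + 3/7) + 256) = 2 - (-61/7 + 256) = 2 - 1*1731/7 = 2 - 1731/7 = -1717/7 ≈ -245.29)
t + T(Y) = -1717/7 + 1/17 = -29182/119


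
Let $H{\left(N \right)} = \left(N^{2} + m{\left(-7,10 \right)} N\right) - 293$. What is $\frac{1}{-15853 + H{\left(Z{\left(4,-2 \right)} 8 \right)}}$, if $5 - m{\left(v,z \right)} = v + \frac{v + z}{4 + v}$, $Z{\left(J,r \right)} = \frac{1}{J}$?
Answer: $- \frac{1}{16116} \approx -6.205 \cdot 10^{-5}$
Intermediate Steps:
$m{\left(v,z \right)} = 5 - v - \frac{v + z}{4 + v}$ ($m{\left(v,z \right)} = 5 - \left(v + \frac{v + z}{4 + v}\right) = 5 - v - \frac{v + z}{4 + v}$)
$H{\left(N \right)} = -293 + N^{2} + 13 N$ ($H{\left(N \right)} = \left(N^{2} + \frac{20 - 10 - \left(-7\right)^{2}}{4 - 7} N\right) - 293 = \left(N^{2} + \frac{20 - 10 - 49}{-3} N\right) - 293 = \left(N^{2} + - \frac{20 - 10 - 49}{3} N\right) - 293 = \left(N^{2} + \left(- \frac{1}{3}\right) \left(-39\right) N\right) - 293 = \left(N^{2} + 13 N\right) - 293 = -293 + N^{2} + 13 N$)
$\frac{1}{-15853 + H{\left(Z{\left(4,-2 \right)} 8 \right)}} = \frac{1}{-15853 + \left(-293 + \left(\frac{1}{4} \cdot 8\right)^{2} + 13 \cdot \frac{1}{4} \cdot 8\right)} = \frac{1}{-15853 + \left(-293 + 2^{2} + 13 \cdot 2\right)} = \frac{1}{-15853 + \left(-293 + 4 + 26\right)} = \frac{1}{-15853 - 263} = \frac{1}{-16116} = - \frac{1}{16116}$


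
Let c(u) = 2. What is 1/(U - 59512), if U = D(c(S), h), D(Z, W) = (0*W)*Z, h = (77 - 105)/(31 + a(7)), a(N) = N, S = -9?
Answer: -1/59512 ≈ -1.6803e-5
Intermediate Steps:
h = -14/19 (h = (77 - 105)/(31 + 7) = -28/38 = -28*1/38 = -14/19 ≈ -0.73684)
D(Z, W) = 0 (D(Z, W) = 0*Z = 0)
U = 0
1/(U - 59512) = 1/(0 - 59512) = 1/(-59512) = -1/59512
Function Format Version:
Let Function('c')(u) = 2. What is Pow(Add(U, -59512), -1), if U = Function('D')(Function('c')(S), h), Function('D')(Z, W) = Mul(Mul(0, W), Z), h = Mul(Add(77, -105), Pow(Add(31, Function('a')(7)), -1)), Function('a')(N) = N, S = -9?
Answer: Rational(-1, 59512) ≈ -1.6803e-5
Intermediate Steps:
h = Rational(-14, 19) (h = Mul(Add(77, -105), Pow(Add(31, 7), -1)) = Mul(-28, Pow(38, -1)) = Mul(-28, Rational(1, 38)) = Rational(-14, 19) ≈ -0.73684)
Function('D')(Z, W) = 0 (Function('D')(Z, W) = Mul(0, Z) = 0)
U = 0
Pow(Add(U, -59512), -1) = Pow(Add(0, -59512), -1) = Pow(-59512, -1) = Rational(-1, 59512)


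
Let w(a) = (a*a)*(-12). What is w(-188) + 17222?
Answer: -406906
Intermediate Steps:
w(a) = -12*a**2 (w(a) = a**2*(-12) = -12*a**2)
w(-188) + 17222 = -12*(-188)**2 + 17222 = -12*35344 + 17222 = -424128 + 17222 = -406906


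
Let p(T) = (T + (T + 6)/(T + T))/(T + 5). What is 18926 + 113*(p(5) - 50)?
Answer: 1334493/100 ≈ 13345.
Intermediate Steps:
p(T) = (T + (6 + T)/(2*T))/(5 + T) (p(T) = (T + (6 + T)/((2*T)))/(5 + T) = (T + (6 + T)*(1/(2*T)))/(5 + T) = (T + (6 + T)/(2*T))/(5 + T))
18926 + 113*(p(5) - 50) = 18926 + 113*((3 + 5² + (½)*5)/(5*(5 + 5)) - 50) = 18926 + 113*((⅕)*(3 + 25 + 5/2)/10 - 50) = 18926 + 113*((⅕)*(⅒)*(61/2) - 50) = 18926 + 113*(61/100 - 50) = 18926 + 113*(-4939/100) = 18926 - 558107/100 = 1334493/100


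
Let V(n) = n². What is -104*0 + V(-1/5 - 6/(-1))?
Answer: 841/25 ≈ 33.640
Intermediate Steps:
-104*0 + V(-1/5 - 6/(-1)) = -104*0 + (-1/5 - 6/(-1))² = 0 + (-1*⅕ - 6*(-1))² = 0 + (-⅕ + 6)² = 0 + (29/5)² = 0 + 841/25 = 841/25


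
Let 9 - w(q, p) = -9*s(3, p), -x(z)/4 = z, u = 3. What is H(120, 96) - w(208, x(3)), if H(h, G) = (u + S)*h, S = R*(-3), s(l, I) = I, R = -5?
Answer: 2259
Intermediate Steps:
S = 15 (S = -5*(-3) = 15)
x(z) = -4*z
H(h, G) = 18*h (H(h, G) = (3 + 15)*h = 18*h)
w(q, p) = 9 + 9*p (w(q, p) = 9 - (-9)*p = 9 + 9*p)
H(120, 96) - w(208, x(3)) = 18*120 - (9 + 9*(-4*3)) = 2160 - (9 + 9*(-12)) = 2160 - (9 - 108) = 2160 - 1*(-99) = 2160 + 99 = 2259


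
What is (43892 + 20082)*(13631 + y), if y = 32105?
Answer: 2925914864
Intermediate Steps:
(43892 + 20082)*(13631 + y) = (43892 + 20082)*(13631 + 32105) = 63974*45736 = 2925914864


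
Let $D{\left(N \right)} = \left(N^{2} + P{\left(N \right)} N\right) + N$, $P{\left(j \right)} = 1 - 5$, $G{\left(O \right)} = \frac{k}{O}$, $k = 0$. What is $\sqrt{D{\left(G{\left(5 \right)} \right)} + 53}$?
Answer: $\sqrt{53} \approx 7.2801$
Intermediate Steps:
$G{\left(O \right)} = 0$ ($G{\left(O \right)} = \frac{0}{O} = 0$)
$P{\left(j \right)} = -4$ ($P{\left(j \right)} = 1 - 5 = -4$)
$D{\left(N \right)} = N^{2} - 3 N$ ($D{\left(N \right)} = \left(N^{2} - 4 N\right) + N = N^{2} - 3 N$)
$\sqrt{D{\left(G{\left(5 \right)} \right)} + 53} = \sqrt{0 \left(-3 + 0\right) + 53} = \sqrt{0 \left(-3\right) + 53} = \sqrt{0 + 53} = \sqrt{53}$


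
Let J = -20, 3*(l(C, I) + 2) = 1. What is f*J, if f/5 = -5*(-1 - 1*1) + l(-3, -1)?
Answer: -2500/3 ≈ -833.33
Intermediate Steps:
l(C, I) = -5/3 (l(C, I) = -2 + (⅓)*1 = -2 + ⅓ = -5/3)
f = 125/3 (f = 5*(-5*(-1 - 1*1) - 5/3) = 5*(-5*(-1 - 1) - 5/3) = 5*(-5*(-2) - 5/3) = 5*(10 - 5/3) = 5*(25/3) = 125/3 ≈ 41.667)
f*J = (125/3)*(-20) = -2500/3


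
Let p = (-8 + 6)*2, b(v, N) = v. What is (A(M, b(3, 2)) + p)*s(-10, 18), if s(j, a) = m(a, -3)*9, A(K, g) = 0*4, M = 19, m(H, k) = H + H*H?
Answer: -12312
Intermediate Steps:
m(H, k) = H + H²
A(K, g) = 0
s(j, a) = 9*a*(1 + a) (s(j, a) = (a*(1 + a))*9 = 9*a*(1 + a))
p = -4 (p = -2*2 = -4)
(A(M, b(3, 2)) + p)*s(-10, 18) = (0 - 4)*(9*18*(1 + 18)) = -36*18*19 = -4*3078 = -12312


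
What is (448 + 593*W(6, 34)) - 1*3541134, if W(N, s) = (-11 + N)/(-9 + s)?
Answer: -17704023/5 ≈ -3.5408e+6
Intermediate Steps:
W(N, s) = (-11 + N)/(-9 + s)
(448 + 593*W(6, 34)) - 1*3541134 = (448 + 593*((-11 + 6)/(-9 + 34))) - 1*3541134 = (448 + 593*(-5/25)) - 3541134 = (448 + 593*((1/25)*(-5))) - 3541134 = (448 + 593*(-1/5)) - 3541134 = (448 - 593/5) - 3541134 = 1647/5 - 3541134 = -17704023/5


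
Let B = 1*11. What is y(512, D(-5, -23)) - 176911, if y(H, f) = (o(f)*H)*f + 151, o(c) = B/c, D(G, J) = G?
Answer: -171128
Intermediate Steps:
B = 11
o(c) = 11/c
y(H, f) = 151 + 11*H (y(H, f) = ((11/f)*H)*f + 151 = (11*H/f)*f + 151 = 11*H + 151 = 151 + 11*H)
y(512, D(-5, -23)) - 176911 = (151 + 11*512) - 176911 = (151 + 5632) - 176911 = 5783 - 176911 = -171128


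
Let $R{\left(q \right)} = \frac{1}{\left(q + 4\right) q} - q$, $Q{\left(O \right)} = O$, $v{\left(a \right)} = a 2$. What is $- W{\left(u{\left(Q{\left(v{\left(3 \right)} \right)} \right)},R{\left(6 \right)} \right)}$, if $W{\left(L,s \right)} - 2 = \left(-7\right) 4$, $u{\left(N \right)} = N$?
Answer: $26$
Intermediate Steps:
$v{\left(a \right)} = 2 a$
$R{\left(q \right)} = - q + \frac{1}{q \left(4 + q\right)}$ ($R{\left(q \right)} = \frac{1}{\left(4 + q\right) q} - q = \frac{1}{q \left(4 + q\right)} - q = - q + \frac{1}{q \left(4 + q\right)}$)
$W{\left(L,s \right)} = -26$ ($W{\left(L,s \right)} = 2 - 28 = -26$)
$- W{\left(u{\left(Q{\left(v{\left(3 \right)} \right)} \right)},R{\left(6 \right)} \right)} = \left(-1\right) \left(-26\right) = 26$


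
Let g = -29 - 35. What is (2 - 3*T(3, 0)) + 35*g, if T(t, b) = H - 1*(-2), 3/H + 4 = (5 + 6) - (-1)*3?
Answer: -22449/10 ≈ -2244.9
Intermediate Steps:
g = -64
H = 3/10 (H = 3/(-4 + ((5 + 6) - (-1)*3)) = 3/(-4 + (11 - 1*(-3))) = 3/(-4 + (11 + 3)) = 3/(-4 + 14) = 3/10 ≈ 0.30000)
T(t, b) = 23/10 (T(t, b) = 3/10 - 1*(-2) = 3/10 + 2 = 23/10)
(2 - 3*T(3, 0)) + 35*g = (2 - 3*23/10) + 35*(-64) = (2 - 69/10) - 2240 = -49/10 - 2240 = -22449/10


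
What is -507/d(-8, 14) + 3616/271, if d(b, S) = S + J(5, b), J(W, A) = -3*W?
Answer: 141013/271 ≈ 520.34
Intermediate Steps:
d(b, S) = -15 + S (d(b, S) = S - 3*5 = S - 15 = -15 + S)
-507/d(-8, 14) + 3616/271 = -507/(-15 + 14) + 3616/271 = -507/(-1) + 3616*(1/271) = -507*(-1) + 3616/271 = 507 + 3616/271 = 141013/271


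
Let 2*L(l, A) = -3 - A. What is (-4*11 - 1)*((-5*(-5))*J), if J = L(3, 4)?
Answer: 7875/2 ≈ 3937.5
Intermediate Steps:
L(l, A) = -3/2 - A/2 (L(l, A) = (-3 - A)/2 = -3/2 - A/2)
J = -7/2 (J = -3/2 - ½*4 = -3/2 - 2 = -7/2 ≈ -3.5000)
(-4*11 - 1)*((-5*(-5))*J) = (-4*11 - 1)*(-5*(-5)*(-7/2)) = (-44 - 1)*(25*(-7/2)) = -45*(-175/2) = 7875/2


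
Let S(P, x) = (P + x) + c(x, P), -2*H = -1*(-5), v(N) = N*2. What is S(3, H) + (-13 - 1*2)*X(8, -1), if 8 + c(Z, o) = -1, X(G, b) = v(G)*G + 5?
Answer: -4007/2 ≈ -2003.5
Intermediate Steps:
v(N) = 2*N
X(G, b) = 5 + 2*G² (X(G, b) = (2*G)*G + 5 = 2*G² + 5 = 5 + 2*G²)
H = -5/2 (H = -(-1)*(-5)/2 = -½*5 = -5/2 ≈ -2.5000)
c(Z, o) = -9 (c(Z, o) = -8 - 1 = -9)
S(P, x) = -9 + P + x (S(P, x) = (P + x) - 9 = -9 + P + x)
S(3, H) + (-13 - 1*2)*X(8, -1) = (-9 + 3 - 5/2) + (-13 - 1*2)*(5 + 2*8²) = -17/2 + (-13 - 2)*(5 + 2*64) = -17/2 - 15*(5 + 128) = -17/2 - 15*133 = -17/2 - 1995 = -4007/2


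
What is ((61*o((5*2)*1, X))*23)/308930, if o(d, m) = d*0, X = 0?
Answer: 0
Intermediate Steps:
o(d, m) = 0
((61*o((5*2)*1, X))*23)/308930 = ((61*0)*23)/308930 = (0*23)*(1/308930) = 0*(1/308930) = 0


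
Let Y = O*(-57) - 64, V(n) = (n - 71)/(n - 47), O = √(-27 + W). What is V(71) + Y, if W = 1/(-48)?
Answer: -64 - 19*I*√3891/4 ≈ -64.0 - 296.29*I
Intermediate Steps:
W = -1/48 ≈ -0.020833
O = I*√3891/12 (O = √(-27 - 1/48) = √(-1297/48) = I*√3891/12 ≈ 5.1982*I)
V(n) = (-71 + n)/(-47 + n)
Y = -64 - 19*I*√3891/4 (Y = (I*√3891/12)*(-57) - 64 = -19*I*√3891/4 - 64 = -64 - 19*I*√3891/4 ≈ -64.0 - 296.29*I)
V(71) + Y = (-71 + 71)/(-47 + 71) + (-64 - 19*I*√3891/4) = 0/24 + (-64 - 19*I*√3891/4) = (1/24)*0 + (-64 - 19*I*√3891/4) = 0 + (-64 - 19*I*√3891/4) = -64 - 19*I*√3891/4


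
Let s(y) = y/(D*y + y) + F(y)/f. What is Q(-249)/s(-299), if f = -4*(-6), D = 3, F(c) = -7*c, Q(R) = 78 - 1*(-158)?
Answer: 5664/2099 ≈ 2.6984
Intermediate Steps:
Q(R) = 236 (Q(R) = 78 + 158 = 236)
f = 24
s(y) = 1/4 - 7*y/24 (s(y) = y/(3*y + y) - 7*y/24 = y/((4*y)) - 7*y*(1/24) = y*(1/(4*y)) - 7*y/24 = 1/4 - 7*y/24)
Q(-249)/s(-299) = 236/(1/4 - 7/24*(-299)) = 236/(1/4 + 2093/24) = 236/(2099/24) = 236*(24/2099) = 5664/2099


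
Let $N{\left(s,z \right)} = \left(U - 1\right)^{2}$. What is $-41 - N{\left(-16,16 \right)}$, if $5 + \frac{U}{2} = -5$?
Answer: $-482$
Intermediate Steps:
$U = -20$ ($U = -10 + 2 \left(-5\right) = -10 - 10 = -20$)
$N{\left(s,z \right)} = 441$ ($N{\left(s,z \right)} = \left(-20 - 1\right)^{2} = \left(-21\right)^{2} = 441$)
$-41 - N{\left(-16,16 \right)} = -41 - 441 = -482$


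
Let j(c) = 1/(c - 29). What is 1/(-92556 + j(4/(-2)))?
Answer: -31/2869237 ≈ -1.0804e-5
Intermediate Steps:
j(c) = 1/(-29 + c)
1/(-92556 + j(4/(-2))) = 1/(-92556 + 1/(-29 + 4/(-2))) = 1/(-92556 + 1/(-29 + 4*(-1/2))) = 1/(-92556 + 1/(-29 - 2)) = 1/(-92556 + 1/(-31)) = 1/(-92556 - 1/31) = 1/(-2869237/31) = -31/2869237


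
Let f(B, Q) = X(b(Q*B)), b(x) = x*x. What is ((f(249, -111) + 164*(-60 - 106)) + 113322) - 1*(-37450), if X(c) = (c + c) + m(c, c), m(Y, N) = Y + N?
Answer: 3055780832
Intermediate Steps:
m(Y, N) = N + Y
b(x) = x²
X(c) = 4*c (X(c) = (c + c) + (c + c) = 2*c + 2*c = 4*c)
f(B, Q) = 4*B²*Q² (f(B, Q) = 4*(Q*B)² = 4*(B*Q)² = 4*(B²*Q²) = 4*B²*Q²)
((f(249, -111) + 164*(-60 - 106)) + 113322) - 1*(-37450) = ((4*249²*(-111)² + 164*(-60 - 106)) + 113322) - 1*(-37450) = ((4*62001*12321 + 164*(-166)) + 113322) + 37450 = ((3055657284 - 27224) + 113322) + 37450 = (3055630060 + 113322) + 37450 = 3055743382 + 37450 = 3055780832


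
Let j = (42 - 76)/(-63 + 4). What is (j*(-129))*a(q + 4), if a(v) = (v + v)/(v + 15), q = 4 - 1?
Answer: -30702/649 ≈ -47.307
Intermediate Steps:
q = 3
j = 34/59 (j = -34/(-59) = -34*(-1/59) = 34/59 ≈ 0.57627)
a(v) = 2*v/(15 + v) (a(v) = (2*v)/(15 + v) = 2*v/(15 + v))
(j*(-129))*a(q + 4) = ((34/59)*(-129))*(2*(3 + 4)/(15 + (3 + 4))) = -8772*7/(59*(15 + 7)) = -8772*7/(59*22) = -4386/59*7/11 = -30702/649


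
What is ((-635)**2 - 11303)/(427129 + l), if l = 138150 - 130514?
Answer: 391922/434765 ≈ 0.90146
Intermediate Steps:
l = 7636
((-635)**2 - 11303)/(427129 + l) = ((-635)**2 - 11303)/(427129 + 7636) = (403225 - 11303)/434765 = 391922*(1/434765) = 391922/434765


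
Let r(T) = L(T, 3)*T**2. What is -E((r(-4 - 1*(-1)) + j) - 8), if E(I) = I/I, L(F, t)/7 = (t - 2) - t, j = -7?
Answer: -1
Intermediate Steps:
L(F, t) = -14 (L(F, t) = 7*((t - 2) - t) = 7*((-2 + t) - t) = 7*(-2) = -14)
r(T) = -14*T**2
E(I) = 1
-E((r(-4 - 1*(-1)) + j) - 8) = -1*1 = -1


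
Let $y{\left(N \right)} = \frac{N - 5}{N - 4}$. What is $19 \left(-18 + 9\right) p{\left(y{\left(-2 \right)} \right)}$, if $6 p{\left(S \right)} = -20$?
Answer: $570$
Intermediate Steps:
$y{\left(N \right)} = \frac{-5 + N}{-4 + N}$
$p{\left(S \right)} = - \frac{10}{3}$ ($p{\left(S \right)} = \frac{1}{6} \left(-20\right) = - \frac{10}{3}$)
$19 \left(-18 + 9\right) p{\left(y{\left(-2 \right)} \right)} = 19 \left(-18 + 9\right) \left(- \frac{10}{3}\right) = 19 \left(-9\right) \left(- \frac{10}{3}\right) = \left(-171\right) \left(- \frac{10}{3}\right) = 570$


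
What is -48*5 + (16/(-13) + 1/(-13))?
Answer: -3137/13 ≈ -241.31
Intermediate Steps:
-48*5 + (16/(-13) + 1/(-13)) = -240 + (16*(-1/13) + 1*(-1/13)) = -240 + (-16/13 - 1/13) = -240 - 17/13 = -3137/13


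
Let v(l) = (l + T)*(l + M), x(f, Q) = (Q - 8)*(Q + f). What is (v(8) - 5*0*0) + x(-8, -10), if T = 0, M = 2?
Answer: 404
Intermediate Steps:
x(f, Q) = (-8 + Q)*(Q + f)
v(l) = l*(2 + l) (v(l) = (l + 0)*(l + 2) = l*(2 + l))
(v(8) - 5*0*0) + x(-8, -10) = (8*(2 + 8) - 5*0*0) + ((-10)**2 - 8*(-10) - 8*(-8) - 10*(-8)) = (8*10 + 0*0) + (100 + 80 + 64 + 80) = (80 + 0) + 324 = 80 + 324 = 404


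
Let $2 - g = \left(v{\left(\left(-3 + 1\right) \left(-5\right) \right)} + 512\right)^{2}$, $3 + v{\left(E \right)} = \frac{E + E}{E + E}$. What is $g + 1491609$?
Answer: $1231511$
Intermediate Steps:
$v{\left(E \right)} = -2$ ($v{\left(E \right)} = -3 + \frac{E + E}{E + E} = -3 + \frac{2 E}{2 E} = -3 + 2 E \frac{1}{2 E} = -3 + 1 = -2$)
$g = -260098$ ($g = 2 - \left(-2 + 512\right)^{2} = 2 - 510^{2} = 2 - 260100 = -260098$)
$g + 1491609 = -260098 + 1491609 = 1231511$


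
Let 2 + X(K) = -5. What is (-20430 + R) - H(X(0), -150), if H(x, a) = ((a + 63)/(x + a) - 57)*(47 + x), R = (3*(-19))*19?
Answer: -3023061/157 ≈ -19255.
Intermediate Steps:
X(K) = -7 (X(K) = -2 - 5 = -7)
R = -1083 (R = -57*19 = -1083)
H(x, a) = (-57 + (63 + a)/(a + x))*(47 + x) (H(x, a) = ((63 + a)/(a + x) - 57)*(47 + x) = (-57 + (63 + a)/(a + x))*(47 + x))
(-20430 + R) - H(X(0), -150) = (-20430 - 1083) - (2961 - 2632*(-150) - 2616*(-7) - 57*(-7)² - 56*(-150)*(-7))/(-150 - 7) = -21513 - (2961 + 394800 + 18312 - 57*49 - 58800)/(-157) = -21513 - (-1)*(2961 + 394800 + 18312 - 2793 - 58800)/157 = -21513 - (-1)*354480/157 = -21513 - 1*(-354480/157) = -21513 + 354480/157 = -3023061/157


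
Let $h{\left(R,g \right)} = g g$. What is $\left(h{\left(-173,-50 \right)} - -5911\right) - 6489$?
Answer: $1922$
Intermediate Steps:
$h{\left(R,g \right)} = g^{2}$
$\left(h{\left(-173,-50 \right)} - -5911\right) - 6489 = \left(\left(-50\right)^{2} - -5911\right) - 6489 = \left(2500 + 5911\right) - 6489 = 8411 - 6489 = 1922$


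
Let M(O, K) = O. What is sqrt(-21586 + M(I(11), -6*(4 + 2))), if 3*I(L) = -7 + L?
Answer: I*sqrt(194262)/3 ≈ 146.92*I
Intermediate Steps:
I(L) = -7/3 + L/3 (I(L) = (-7 + L)/3 = -7/3 + L/3)
sqrt(-21586 + M(I(11), -6*(4 + 2))) = sqrt(-21586 + (-7/3 + (1/3)*11)) = sqrt(-21586 + (-7/3 + 11/3)) = sqrt(-21586 + 4/3) = sqrt(-64754/3) = I*sqrt(194262)/3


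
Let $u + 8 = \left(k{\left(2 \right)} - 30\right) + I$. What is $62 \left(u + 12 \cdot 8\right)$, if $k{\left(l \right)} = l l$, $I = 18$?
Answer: $4960$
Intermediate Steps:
$k{\left(l \right)} = l^{2}$
$u = -16$ ($u = -8 + \left(\left(2^{2} - 30\right) + 18\right) = -8 + \left(\left(4 - 30\right) + 18\right) = -8 + \left(-26 + 18\right) = -8 - 8 = -16$)
$62 \left(u + 12 \cdot 8\right) = 62 \left(-16 + 12 \cdot 8\right) = 62 \left(-16 + 96\right) = 62 \cdot 80 = 4960$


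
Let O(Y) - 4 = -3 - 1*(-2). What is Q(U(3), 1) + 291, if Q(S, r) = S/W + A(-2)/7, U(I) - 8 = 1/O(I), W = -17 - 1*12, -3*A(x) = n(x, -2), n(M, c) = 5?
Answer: 176899/609 ≈ 290.47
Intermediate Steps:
A(x) = -5/3 (A(x) = -⅓*5 = -5/3)
W = -29 (W = -17 - 12 = -29)
O(Y) = 3 (O(Y) = 4 + (-3 - 1*(-2)) = 4 + (-3 + 2) = 4 - 1 = 3)
U(I) = 25/3 (U(I) = 8 + 1/3 = 8 + ⅓ = 25/3)
Q(S, r) = -5/21 - S/29 (Q(S, r) = S/(-29) - 5/3/7 = S*(-1/29) - 5/3*⅐ = -S/29 - 5/21 = -5/21 - S/29)
Q(U(3), 1) + 291 = (-5/21 - 1/29*25/3) + 291 = (-5/21 - 25/87) + 291 = -320/609 + 291 = 176899/609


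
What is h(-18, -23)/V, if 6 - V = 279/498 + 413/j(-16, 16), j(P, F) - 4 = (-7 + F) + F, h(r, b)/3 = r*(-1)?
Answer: -259956/42371 ≈ -6.1352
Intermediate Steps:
h(r, b) = -3*r (h(r, b) = 3*(r*(-1)) = 3*(-r) = -3*r)
j(P, F) = -3 + 2*F (j(P, F) = 4 + ((-7 + F) + F) = 4 + (-7 + 2*F) = -3 + 2*F)
V = -42371/4814 (V = 6 - (279/498 + 413/(-3 + 2*16)) = 6 - (279*(1/498) + 413/(-3 + 32)) = 6 - (93/166 + 413/29) = 6 - 1*71255/4814 = 6 - 71255/4814 = -42371/4814 ≈ -8.8016)
h(-18, -23)/V = (-3*(-18))/(-42371/4814) = 54*(-4814/42371) = -259956/42371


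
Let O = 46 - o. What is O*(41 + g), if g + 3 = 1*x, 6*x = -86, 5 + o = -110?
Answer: 11431/3 ≈ 3810.3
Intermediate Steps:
o = -115 (o = -5 - 110 = -115)
x = -43/3 (x = (⅙)*(-86) = -43/3 ≈ -14.333)
O = 161 (O = 46 - 1*(-115) = 46 + 115 = 161)
g = -52/3 (g = -3 + 1*(-43/3) = -3 - 43/3 = -52/3 ≈ -17.333)
O*(41 + g) = 161*(41 - 52/3) = 161*(71/3) = 11431/3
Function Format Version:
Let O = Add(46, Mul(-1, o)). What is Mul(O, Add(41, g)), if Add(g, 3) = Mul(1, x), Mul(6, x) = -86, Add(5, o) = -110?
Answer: Rational(11431, 3) ≈ 3810.3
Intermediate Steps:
o = -115 (o = Add(-5, -110) = -115)
x = Rational(-43, 3) (x = Mul(Rational(1, 6), -86) = Rational(-43, 3) ≈ -14.333)
O = 161 (O = Add(46, Mul(-1, -115)) = Add(46, 115) = 161)
g = Rational(-52, 3) (g = Add(-3, Mul(1, Rational(-43, 3))) = Add(-3, Rational(-43, 3)) = Rational(-52, 3) ≈ -17.333)
Mul(O, Add(41, g)) = Mul(161, Add(41, Rational(-52, 3))) = Mul(161, Rational(71, 3)) = Rational(11431, 3)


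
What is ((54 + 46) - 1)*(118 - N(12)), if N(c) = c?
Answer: 10494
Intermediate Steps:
((54 + 46) - 1)*(118 - N(12)) = ((54 + 46) - 1)*(118 - 1*12) = (100 - 1)*(118 - 12) = 99*106 = 10494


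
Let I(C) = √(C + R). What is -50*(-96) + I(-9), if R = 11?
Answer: 4800 + √2 ≈ 4801.4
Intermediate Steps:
I(C) = √(11 + C) (I(C) = √(C + 11) = √(11 + C))
-50*(-96) + I(-9) = -50*(-96) + √(11 - 9) = 4800 + √2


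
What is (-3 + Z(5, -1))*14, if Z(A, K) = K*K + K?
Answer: -42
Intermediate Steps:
Z(A, K) = K + K² (Z(A, K) = K² + K = K + K²)
(-3 + Z(5, -1))*14 = (-3 - (1 - 1))*14 = (-3 - 1*0)*14 = (-3 + 0)*14 = -3*14 = -42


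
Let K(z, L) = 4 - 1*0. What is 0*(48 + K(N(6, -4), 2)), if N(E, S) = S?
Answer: 0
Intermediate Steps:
K(z, L) = 4 (K(z, L) = 4 + 0 = 4)
0*(48 + K(N(6, -4), 2)) = 0*(48 + 4) = 0*52 = 0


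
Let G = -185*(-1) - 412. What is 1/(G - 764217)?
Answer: -1/764444 ≈ -1.3081e-6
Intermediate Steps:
G = -227 (G = 185 - 412 = -227)
1/(G - 764217) = 1/(-227 - 764217) = 1/(-764444) = -1/764444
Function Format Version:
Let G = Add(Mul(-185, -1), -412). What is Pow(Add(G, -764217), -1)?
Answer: Rational(-1, 764444) ≈ -1.3081e-6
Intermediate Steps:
G = -227 (G = Add(185, -412) = -227)
Pow(Add(G, -764217), -1) = Pow(Add(-227, -764217), -1) = Pow(-764444, -1) = Rational(-1, 764444)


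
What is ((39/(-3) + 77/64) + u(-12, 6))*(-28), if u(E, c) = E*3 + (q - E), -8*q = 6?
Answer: 16373/16 ≈ 1023.3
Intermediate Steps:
q = -¾ (q = -⅛*6 = -¾ ≈ -0.75000)
u(E, c) = -¾ + 2*E (u(E, c) = E*3 + (-¾ - E) = 3*E + (-¾ - E) = -¾ + 2*E)
((39/(-3) + 77/64) + u(-12, 6))*(-28) = ((39/(-3) + 77/64) + (-¾ + 2*(-12)))*(-28) = ((39*(-⅓) + 77*(1/64)) + (-¾ - 24))*(-28) = ((-13 + 77/64) - 99/4)*(-28) = (-755/64 - 99/4)*(-28) = -2339/64*(-28) = 16373/16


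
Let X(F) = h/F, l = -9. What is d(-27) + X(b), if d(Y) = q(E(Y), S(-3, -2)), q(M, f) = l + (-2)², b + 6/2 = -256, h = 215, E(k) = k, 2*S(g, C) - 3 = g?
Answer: -1510/259 ≈ -5.8301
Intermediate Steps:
S(g, C) = 3/2 + g/2
b = -259 (b = -3 - 256 = -259)
q(M, f) = -5 (q(M, f) = -9 + (-2)² = -9 + 4 = -5)
X(F) = 215/F
d(Y) = -5
d(-27) + X(b) = -5 + 215/(-259) = -5 + 215*(-1/259) = -5 - 215/259 = -1510/259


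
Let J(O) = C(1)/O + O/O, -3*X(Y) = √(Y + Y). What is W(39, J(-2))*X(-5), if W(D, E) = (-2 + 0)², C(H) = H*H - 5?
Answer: -4*I*√10/3 ≈ -4.2164*I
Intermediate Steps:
X(Y) = -√2*√Y/3 (X(Y) = -√(Y + Y)/3 = -√2*√Y/3)
C(H) = -5 + H² (C(H) = H² - 5 = -5 + H²)
J(O) = 1 - 4/O (J(O) = (-5 + 1²)/O + O/O = (-5 + 1)/O + 1 = -4/O + 1 = 1 - 4/O)
W(D, E) = 4 (W(D, E) = (-2)² = 4)
W(39, J(-2))*X(-5) = 4*(-√2*√(-5)/3) = 4*(-√2*I*√5/3) = 4*(-I*√10/3) = -4*I*√10/3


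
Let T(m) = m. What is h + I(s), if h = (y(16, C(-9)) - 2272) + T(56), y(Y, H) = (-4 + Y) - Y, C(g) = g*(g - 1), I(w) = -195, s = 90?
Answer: -2415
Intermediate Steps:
C(g) = g*(-1 + g)
y(Y, H) = -4
h = -2220 (h = (-4 - 2272) + 56 = -2276 + 56 = -2220)
h + I(s) = -2220 - 195 = -2415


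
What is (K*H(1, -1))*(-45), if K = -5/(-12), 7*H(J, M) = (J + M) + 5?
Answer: -375/28 ≈ -13.393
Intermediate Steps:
H(J, M) = 5/7 + J/7 + M/7 (H(J, M) = ((J + M) + 5)/7 = (5 + J + M)/7 = 5/7 + J/7 + M/7)
K = 5/12 (K = -5*(-1/12) = 5/12 ≈ 0.41667)
(K*H(1, -1))*(-45) = (5*(5/7 + (⅐)*1 + (⅐)*(-1))/12)*(-45) = (5*(5/7 + ⅐ - ⅐)/12)*(-45) = ((5/12)*(5/7))*(-45) = (25/84)*(-45) = -375/28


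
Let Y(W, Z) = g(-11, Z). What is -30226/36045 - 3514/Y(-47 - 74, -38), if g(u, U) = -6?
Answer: 21080129/36045 ≈ 584.83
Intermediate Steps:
Y(W, Z) = -6
-30226/36045 - 3514/Y(-47 - 74, -38) = -30226/36045 - 3514/(-6) = -30226*1/36045 - 3514*(-1/6) = -30226/36045 + 1757/3 = 21080129/36045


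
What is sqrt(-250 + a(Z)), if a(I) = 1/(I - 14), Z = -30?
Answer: I*sqrt(121011)/22 ≈ 15.812*I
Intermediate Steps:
a(I) = 1/(-14 + I)
sqrt(-250 + a(Z)) = sqrt(-250 + 1/(-14 - 30)) = sqrt(-250 + 1/(-44)) = sqrt(-250 - 1/44) = sqrt(-11001/44) = I*sqrt(121011)/22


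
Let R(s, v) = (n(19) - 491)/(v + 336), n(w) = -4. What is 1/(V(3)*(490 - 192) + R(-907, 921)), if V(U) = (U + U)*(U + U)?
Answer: 419/4494867 ≈ 9.3217e-5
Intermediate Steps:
V(U) = 4*U² (V(U) = (2*U)*(2*U) = 4*U²)
R(s, v) = -495/(336 + v) (R(s, v) = (-4 - 491)/(v + 336) = -495/(336 + v))
1/(V(3)*(490 - 192) + R(-907, 921)) = 1/((4*3²)*(490 - 192) - 495/(336 + 921)) = 1/((4*9)*298 - 495/1257) = 1/(36*298 - 495*1/1257) = 1/(10728 - 165/419) = 1/(4494867/419) = 419/4494867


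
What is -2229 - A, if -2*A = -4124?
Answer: -4291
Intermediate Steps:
A = 2062 (A = -½*(-4124) = 2062)
-2229 - A = -2229 - 1*2062 = -2229 - 2062 = -4291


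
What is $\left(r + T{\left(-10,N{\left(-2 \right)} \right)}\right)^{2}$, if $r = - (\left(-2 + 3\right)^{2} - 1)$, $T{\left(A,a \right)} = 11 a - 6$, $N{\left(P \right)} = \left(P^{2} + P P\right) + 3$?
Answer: $13225$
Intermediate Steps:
$N{\left(P \right)} = 3 + 2 P^{2}$ ($N{\left(P \right)} = \left(P^{2} + P^{2}\right) + 3 = 2 P^{2} + 3 = 3 + 2 P^{2}$)
$T{\left(A,a \right)} = -6 + 11 a$
$r = 0$ ($r = - (1^{2} - 1) = - (1 - 1) = \left(-1\right) 0 = 0$)
$\left(r + T{\left(-10,N{\left(-2 \right)} \right)}\right)^{2} = \left(0 - \left(6 - 11 \left(3 + 2 \left(-2\right)^{2}\right)\right)\right)^{2} = \left(0 - \left(6 - 11 \left(3 + 2 \cdot 4\right)\right)\right)^{2} = \left(0 - \left(6 - 11 \left(3 + 8\right)\right)\right)^{2} = \left(0 + \left(-6 + 11 \cdot 11\right)\right)^{2} = \left(0 + \left(-6 + 121\right)\right)^{2} = \left(0 + 115\right)^{2} = 115^{2} = 13225$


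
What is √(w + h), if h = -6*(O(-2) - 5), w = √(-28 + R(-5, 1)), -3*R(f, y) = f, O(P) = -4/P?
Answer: √(162 + 3*I*√237)/3 ≈ 4.2847 + 0.59883*I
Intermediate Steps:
R(f, y) = -f/3
w = I*√237/3 (w = √(-28 - ⅓*(-5)) = √(-28 + 5/3) = √(-79/3) = I*√237/3 ≈ 5.1316*I)
h = 18 (h = -6*(-4/(-2) - 5) = -6*(-4*(-½) - 5) = -6*(2 - 5) = -6*(-3) = 18)
√(w + h) = √(I*√237/3 + 18) = √(18 + I*√237/3)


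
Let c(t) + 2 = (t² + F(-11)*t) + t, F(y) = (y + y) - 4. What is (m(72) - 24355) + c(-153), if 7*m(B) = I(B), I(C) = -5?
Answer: 20134/7 ≈ 2876.3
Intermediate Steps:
F(y) = -4 + 2*y (F(y) = 2*y - 4 = -4 + 2*y)
m(B) = -5/7 (m(B) = (⅐)*(-5) = -5/7)
c(t) = -2 + t² - 25*t (c(t) = -2 + ((t² + (-4 + 2*(-11))*t) + t) = -2 + ((t² + (-4 - 22)*t) + t) = -2 + ((t² - 26*t) + t) = -2 + (t² - 25*t) = -2 + t² - 25*t)
(m(72) - 24355) + c(-153) = (-5/7 - 24355) + (-2 + (-153)² - 25*(-153)) = -170490/7 + (-2 + 23409 + 3825) = -170490/7 + 27232 = 20134/7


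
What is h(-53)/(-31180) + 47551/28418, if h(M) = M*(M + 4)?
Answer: 704419317/443036620 ≈ 1.5900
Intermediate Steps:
h(M) = M*(4 + M)
h(-53)/(-31180) + 47551/28418 = -53*(4 - 53)/(-31180) + 47551/28418 = -53*(-49)*(-1/31180) + 47551*(1/28418) = 2597*(-1/31180) + 47551/28418 = -2597/31180 + 47551/28418 = 704419317/443036620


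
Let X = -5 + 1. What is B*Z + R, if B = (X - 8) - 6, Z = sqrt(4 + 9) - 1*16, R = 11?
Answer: 299 - 18*sqrt(13) ≈ 234.10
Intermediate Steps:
X = -4
Z = -16 + sqrt(13) (Z = sqrt(13) - 16 = -16 + sqrt(13) ≈ -12.394)
B = -18 (B = (-4 - 8) - 6 = -12 - 6 = -18)
B*Z + R = -18*(-16 + sqrt(13)) + 11 = (288 - 18*sqrt(13)) + 11 = 299 - 18*sqrt(13)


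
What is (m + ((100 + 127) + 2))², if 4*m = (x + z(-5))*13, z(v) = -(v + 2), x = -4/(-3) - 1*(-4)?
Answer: 9443329/144 ≈ 65579.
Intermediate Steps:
x = 16/3 (x = -4*(-⅓) + 4 = 4/3 + 4 = 16/3 ≈ 5.3333)
z(v) = -2 - v (z(v) = -(2 + v) = -2 - v)
m = 325/12 (m = ((16/3 + (-2 - 1*(-5)))*13)/4 = ((16/3 + (-2 + 5))*13)/4 = ((16/3 + 3)*13)/4 = ((25/3)*13)/4 = (¼)*(325/3) = 325/12 ≈ 27.083)
(m + ((100 + 127) + 2))² = (325/12 + ((100 + 127) + 2))² = (325/12 + (227 + 2))² = (325/12 + 229)² = (3073/12)² = 9443329/144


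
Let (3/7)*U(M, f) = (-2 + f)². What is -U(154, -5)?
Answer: -343/3 ≈ -114.33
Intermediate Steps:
U(M, f) = 7*(-2 + f)²/3
-U(154, -5) = -7*(-2 - 5)²/3 = -7*(-7)²/3 = -7*49/3 = -1*343/3 = -343/3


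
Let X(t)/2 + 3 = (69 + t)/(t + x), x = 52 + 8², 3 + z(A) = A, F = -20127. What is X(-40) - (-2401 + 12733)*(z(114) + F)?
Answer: 7858601657/38 ≈ 2.0681e+8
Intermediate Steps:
z(A) = -3 + A
x = 116 (x = 52 + 64 = 116)
X(t) = -6 + 2*(69 + t)/(116 + t) (X(t) = -6 + 2*((69 + t)/(t + 116)) = -6 + 2*((69 + t)/(116 + t)) = -6 + 2*(69 + t)/(116 + t))
X(-40) - (-2401 + 12733)*(z(114) + F) = 2*(-279 - 2*(-40))/(116 - 40) - (-2401 + 12733)*((-3 + 114) - 20127) = 2*(-279 + 80)/76 - 10332*(111 - 20127) = 2*(1/76)*(-199) - 10332*(-20016) = -199/38 - 1*(-206805312) = -199/38 + 206805312 = 7858601657/38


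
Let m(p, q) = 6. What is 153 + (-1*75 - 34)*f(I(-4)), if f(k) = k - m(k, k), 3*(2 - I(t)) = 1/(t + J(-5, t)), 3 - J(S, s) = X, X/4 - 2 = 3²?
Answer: 79406/135 ≈ 588.19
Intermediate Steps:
X = 44 (X = 8 + 4*3² = 8 + 4*9 = 8 + 36 = 44)
J(S, s) = -41 (J(S, s) = 3 - 1*44 = 3 - 44 = -41)
I(t) = 2 - 1/(3*(-41 + t)) (I(t) = 2 - 1/(3*(t - 41)) = 2 - 1/(3*(-41 + t)))
f(k) = -6 + k (f(k) = k - 1*6 = k - 6 = -6 + k)
153 + (-1*75 - 34)*f(I(-4)) = 153 + (-1*75 - 34)*(-6 + (-247 + 6*(-4))/(3*(-41 - 4))) = 153 + (-75 - 34)*(-6 + (⅓)*(-247 - 24)/(-45)) = 153 - 109*(-6 + (⅓)*(-1/45)*(-271)) = 153 - 109*(-6 + 271/135) = 153 - 109*(-539/135) = 153 + 58751/135 = 79406/135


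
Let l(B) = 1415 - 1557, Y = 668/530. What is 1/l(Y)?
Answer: -1/142 ≈ -0.0070423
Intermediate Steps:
Y = 334/265 (Y = 668*(1/530) = 334/265 ≈ 1.2604)
l(B) = -142
1/l(Y) = 1/(-142) = -1/142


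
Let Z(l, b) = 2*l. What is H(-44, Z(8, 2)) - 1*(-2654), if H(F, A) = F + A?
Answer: 2626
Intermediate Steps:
H(F, A) = A + F
H(-44, Z(8, 2)) - 1*(-2654) = (2*8 - 44) - 1*(-2654) = (16 - 44) + 2654 = -28 + 2654 = 2626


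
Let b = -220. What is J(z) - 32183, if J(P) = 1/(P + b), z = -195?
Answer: -13355946/415 ≈ -32183.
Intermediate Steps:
J(P) = 1/(-220 + P) (J(P) = 1/(P - 220) = 1/(-220 + P))
J(z) - 32183 = 1/(-220 - 195) - 32183 = 1/(-415) - 32183 = -1/415 - 32183 = -13355946/415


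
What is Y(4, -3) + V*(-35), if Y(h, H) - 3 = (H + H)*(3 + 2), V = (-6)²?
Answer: -1287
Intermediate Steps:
V = 36
Y(h, H) = 3 + 10*H (Y(h, H) = 3 + (H + H)*(3 + 2) = 3 + (2*H)*5 = 3 + 10*H)
Y(4, -3) + V*(-35) = (3 + 10*(-3)) + 36*(-35) = (3 - 30) - 1260 = -27 - 1260 = -1287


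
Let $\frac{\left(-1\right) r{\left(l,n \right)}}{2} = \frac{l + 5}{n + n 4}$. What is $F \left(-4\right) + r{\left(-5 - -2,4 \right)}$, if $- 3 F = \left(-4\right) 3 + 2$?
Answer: $- \frac{203}{15} \approx -13.533$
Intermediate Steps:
$r{\left(l,n \right)} = - \frac{2 \left(5 + l\right)}{5 n}$ ($r{\left(l,n \right)} = - 2 \frac{l + 5}{n + n 4} = - 2 \frac{5 + l}{n + 4 n} = - 2 \frac{5 + l}{5 n} = - \frac{2 \left(5 + l\right)}{5 n}$)
$F = \frac{10}{3}$ ($F = - \frac{\left(-4\right) 3 + 2}{3} = - \frac{-12 + 2}{3} = \left(- \frac{1}{3}\right) \left(-10\right) = \frac{10}{3} \approx 3.3333$)
$F \left(-4\right) + r{\left(-5 - -2,4 \right)} = \frac{10}{3} \left(-4\right) + \frac{2 \left(-5 - \left(-5 - -2\right)\right)}{5 \cdot 4} = - \frac{40}{3} + \frac{2}{5} \cdot \frac{1}{4} \left(-5 - \left(-5 + 2\right)\right) = - \frac{40}{3} + \frac{2}{5} \cdot \frac{1}{4} \left(-5 - -3\right) = - \frac{40}{3} + \frac{2}{5} \cdot \frac{1}{4} \left(-5 + 3\right) = - \frac{40}{3} + \frac{2}{5} \cdot \frac{1}{4} \left(-2\right) = - \frac{40}{3} - \frac{1}{5} = - \frac{203}{15}$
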